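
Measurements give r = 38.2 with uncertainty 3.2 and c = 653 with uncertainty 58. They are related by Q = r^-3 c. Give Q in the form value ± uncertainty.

0.0117 ± 0.00312

Q is a product of powers, so relative uncertainties combine in quadrature:
  (-3·δr/r)² = (-3×0.0838)² = 0.0632;  (1·δc/c)² = (1×0.0888)² = 0.00789
δQ/Q = √(0.0710) = 0.267
Q = 0.0117, so δQ = 0.267 × 0.0117 = 0.00312.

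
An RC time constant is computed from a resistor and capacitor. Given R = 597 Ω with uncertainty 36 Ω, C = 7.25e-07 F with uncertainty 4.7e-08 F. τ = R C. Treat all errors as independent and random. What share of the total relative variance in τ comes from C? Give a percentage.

53.6%

(δτ/τ)² = (1·δR/R)² + (1·δC/C)²
  R term: (1×0.0603)² = 0.00364
  C term: (1×0.0648)² = 0.00420
Total = 0.00784. Share from C = 0.00420/0.00784 = 0.536.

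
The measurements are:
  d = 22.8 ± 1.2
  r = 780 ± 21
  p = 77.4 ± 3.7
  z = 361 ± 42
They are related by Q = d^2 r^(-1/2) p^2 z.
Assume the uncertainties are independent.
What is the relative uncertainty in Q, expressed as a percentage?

18.4%

For a monomial Q ∝ d^2, r^(-1/2), p^2, z, fractional errors add in quadrature:
  (2·δd/d)² = (2×0.0526)² = 0.0111;  (−½·δr/r)² = (-0.5×0.0269)² = 0.000181;  (2·δp/p)² = (2×0.0478)² = 0.00914;  (1·δz/z)² = (1×0.116)² = 0.0135
δQ/Q = √(0.0339) = 0.184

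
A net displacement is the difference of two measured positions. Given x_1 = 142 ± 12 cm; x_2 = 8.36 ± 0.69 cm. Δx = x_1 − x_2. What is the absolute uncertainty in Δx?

Each term contributes (cᵢ δxᵢ)² to (δΔx)²:
  (δx_1)² = 144;  (δx_2)² = 0.476
δΔx = √(144) = 12.0 cm

12.0 cm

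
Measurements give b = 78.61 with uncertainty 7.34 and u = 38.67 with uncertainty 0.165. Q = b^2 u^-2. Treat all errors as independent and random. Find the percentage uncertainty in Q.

18.7%

Each factor contributes (exponent × relative error)² to (δQ/Q)²:
  (2·δb/b)² = (2×0.0934)² = 0.0349;  (-2·δu/u)² = (-2×0.00427)² = 7.28e-05
δQ/Q = √(0.0349) = 0.187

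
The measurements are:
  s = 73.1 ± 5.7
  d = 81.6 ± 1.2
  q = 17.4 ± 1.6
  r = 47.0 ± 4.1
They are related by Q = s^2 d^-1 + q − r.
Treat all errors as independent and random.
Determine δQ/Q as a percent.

Let p = s^2·d^-1 = 65.5. δp/p = √((2·δs/s)² + (-1·δd/d)²) = √(0.0243 + 0.000216) = 0.157, so δp = 10.3.
Q = p + q − r: δQ = √(δp² + δq² + δr²) = √(105 + 2.56 + 16.8) = 11.2
Q = 35.9, so δQ/Q = 11.2/35.9 = 0.311.

31.1%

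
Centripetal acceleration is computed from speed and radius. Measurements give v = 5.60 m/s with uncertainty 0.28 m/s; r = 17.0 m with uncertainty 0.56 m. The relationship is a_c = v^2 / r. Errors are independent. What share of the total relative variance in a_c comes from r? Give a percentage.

(δa_c/a_c)² = (2·δv/v)² + (-1·δr/r)²
  v term: (2×0.0500)² = 0.0100
  r term: (-1×0.0329)² = 0.00109
Total = 0.0111. Share from r = 0.00109/0.0111 = 0.0979.

9.79%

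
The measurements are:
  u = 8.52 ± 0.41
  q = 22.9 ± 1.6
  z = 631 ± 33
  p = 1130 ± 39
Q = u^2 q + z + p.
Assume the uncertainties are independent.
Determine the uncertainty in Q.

Let w = u^2·q = 1660. δw/w = √((2·δu/u)² + (1·δq/q)²) = √(0.00926 + 0.00488) = 0.119, so δw = 198.
Q = w + z + p: δQ = √(δw² + δz² + δp²) = √(39100 + 1090 + 1520) = 204

204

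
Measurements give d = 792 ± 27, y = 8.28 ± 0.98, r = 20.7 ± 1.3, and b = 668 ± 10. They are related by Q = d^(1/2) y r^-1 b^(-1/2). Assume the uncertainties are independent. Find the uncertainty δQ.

0.0589

Products/powers → add relative errors in quadrature, weighted by exponent:
  (½·δd/d)² = (0.5×0.0341)² = 0.000291;  (1·δy/y)² = (1×0.118)² = 0.0140;  (-1·δr/r)² = (-1×0.0628)² = 0.00394;  (−½·δb/b)² = (-0.5×0.0150)² = 5.6e-05
δQ/Q = √(0.0183) = 0.135
Q = 0.436, so δQ = 0.135 × 0.436 = 0.0589.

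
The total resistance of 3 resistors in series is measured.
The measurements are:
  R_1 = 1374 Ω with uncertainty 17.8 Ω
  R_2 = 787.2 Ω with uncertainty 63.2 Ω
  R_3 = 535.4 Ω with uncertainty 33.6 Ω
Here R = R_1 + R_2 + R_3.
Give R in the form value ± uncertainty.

R is a linear combination, so absolute uncertainties add in quadrature:
  (δR_1)² = 317;  (δR_2)² = 3990;  (δR_3)² = 1130
δR = √(5440) = 73.8 Ω
R = 2697 Ω.

2697 ± 73.8 Ω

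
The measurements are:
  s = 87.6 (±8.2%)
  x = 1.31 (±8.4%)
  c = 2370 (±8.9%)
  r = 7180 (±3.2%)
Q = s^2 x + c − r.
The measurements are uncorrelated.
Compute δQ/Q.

Let p = s^2·x = 10100. δp/p = √((2·δs/s)² + (1·δx/x)²) = √(0.0269 + 0.00706) = 0.184, so δp = 1850.
Q = p + c − r: δQ = √(δp² + δc² + δr²) = √(3.43e+06 + 44500 + 52800) = 1880
Q = 5240, so δQ/Q = 1880/5240 = 0.358.

0.358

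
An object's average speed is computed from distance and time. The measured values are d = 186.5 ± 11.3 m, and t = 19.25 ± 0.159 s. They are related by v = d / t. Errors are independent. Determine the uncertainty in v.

0.592 m/s

Each factor contributes (exponent × relative error)² to (δv/v)²:
  (1·δd/d)² = (1×0.0606)² = 0.00367;  (-1·δt/t)² = (-1×0.00826)² = 6.82e-05
δv/v = √(0.00374) = 0.0612
v = 9.688 m/s, so δv = 0.0612 × 9.688 = 0.592 m/s.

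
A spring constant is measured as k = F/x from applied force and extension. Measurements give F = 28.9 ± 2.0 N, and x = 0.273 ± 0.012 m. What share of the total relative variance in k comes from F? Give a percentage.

71.3%

(δk/k)² = (1·δF/F)² + (-1·δx/x)²
  F term: (1×0.0692)² = 0.00479
  x term: (-1×0.0440)² = 0.00193
Total = 0.00672. Share from F = 0.00479/0.00672 = 0.713.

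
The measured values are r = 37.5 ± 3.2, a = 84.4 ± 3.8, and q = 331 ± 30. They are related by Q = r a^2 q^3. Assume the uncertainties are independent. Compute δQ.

Q is a product of powers, so relative uncertainties combine in quadrature:
  (1·δr/r)² = (1×0.0853)² = 0.00728;  (2·δa/a)² = (2×0.0450)² = 0.00811;  (3·δq/q)² = (3×0.0906)² = 0.0739
δQ/Q = √(0.0893) = 0.299
Q = 9.69e+12, so δQ = 0.299 × 9.69e+12 = 2.9e+12.

2.9e+12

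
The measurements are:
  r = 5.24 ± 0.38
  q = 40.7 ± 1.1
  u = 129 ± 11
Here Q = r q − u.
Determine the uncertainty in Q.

19.8

Let p = r·q = 213. δp/p = √((1·δr/r)² + (1·δq/q)²) = √(0.00526 + 0.000730) = 0.0774, so δp = 16.5.
Q = p − u: δQ = √(δp² + δu²) = √(272 + 121) = 19.8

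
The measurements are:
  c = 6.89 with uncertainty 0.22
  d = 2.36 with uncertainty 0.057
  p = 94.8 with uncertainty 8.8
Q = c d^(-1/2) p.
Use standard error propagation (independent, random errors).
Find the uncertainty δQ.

Relative error in a monomial: (δQ/Q)² = Σ (nᵢ · δxᵢ/xᵢ)².
  (1·δc/c)² = (1×0.0319)² = 0.00102;  (−½·δd/d)² = (-0.5×0.0242)² = 0.000146;  (1·δp/p)² = (1×0.0928)² = 0.00862
δQ/Q = √(0.00978) = 0.0989
Q = 425, so δQ = 0.0989 × 425 = 42.1.

42.1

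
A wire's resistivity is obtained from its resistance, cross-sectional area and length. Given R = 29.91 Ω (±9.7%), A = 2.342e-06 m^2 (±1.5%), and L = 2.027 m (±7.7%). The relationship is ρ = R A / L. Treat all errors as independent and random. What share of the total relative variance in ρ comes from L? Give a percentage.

38.1%

(δρ/ρ)² = (1·δR/R)² + (1·δA/A)² + (-1·δL/L)²
  R term: (1×0.0970)² = 0.00941
  A term: (1×0.0150)² = 0.000225
  L term: (-1×0.0770)² = 0.00593
Total = 0.0156. Share from L = 0.00593/0.0156 = 0.381.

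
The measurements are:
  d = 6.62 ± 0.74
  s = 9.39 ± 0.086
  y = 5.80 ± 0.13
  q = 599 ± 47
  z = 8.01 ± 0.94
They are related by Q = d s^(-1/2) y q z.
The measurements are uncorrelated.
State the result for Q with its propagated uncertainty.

60100 ± 10900

Q is a product of powers, so relative uncertainties combine in quadrature:
  (1·δd/d)² = (1×0.112)² = 0.0125;  (−½·δs/s)² = (-0.5×0.00916)² = 2.1e-05;  (1·δy/y)² = (1×0.0224)² = 0.000502;  (1·δq/q)² = (1×0.0785)² = 0.00616;  (1·δz/z)² = (1×0.117)² = 0.0138
δQ/Q = √(0.0329) = 0.182
Q = 60100, so δQ = 0.182 × 60100 = 10900.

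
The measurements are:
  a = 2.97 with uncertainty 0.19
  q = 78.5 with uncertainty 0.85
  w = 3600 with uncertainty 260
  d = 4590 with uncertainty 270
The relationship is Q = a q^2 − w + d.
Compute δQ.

Let p = a·q^2 = 18300. δp/p = √((1·δa/a)² + (2·δq/q)²) = √(0.00409 + 0.000469) = 0.0675, so δp = 1240.
Q = p − w + d: δQ = √(δp² + δw² + δd²) = √(1.53e+06 + 67600 + 72900) = 1290

1290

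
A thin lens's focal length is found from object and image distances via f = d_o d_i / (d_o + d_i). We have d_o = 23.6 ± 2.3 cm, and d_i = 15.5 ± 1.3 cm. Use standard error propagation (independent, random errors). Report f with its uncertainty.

∂f/∂d_o = (d_i/(d_o+d_i))² = 0.157;  ∂f/∂d_i = (d_o/(d_o+d_i))² = 0.364
δf = √((∂f/∂d_o · δd_o)² + (∂f/∂d_i · δd_i)²) = √(0.131 + 0.224) = 0.596 cm
f = 9.36 cm.

9.36 ± 0.596 cm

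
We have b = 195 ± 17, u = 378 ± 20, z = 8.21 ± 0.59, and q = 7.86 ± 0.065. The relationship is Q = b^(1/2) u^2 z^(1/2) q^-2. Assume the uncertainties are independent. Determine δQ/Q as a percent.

Products/powers → add relative errors in quadrature, weighted by exponent:
  (½·δb/b)² = (0.5×0.0872)² = 0.00190;  (2·δu/u)² = (2×0.0529)² = 0.0112;  (½·δz/z)² = (0.5×0.0719)² = 0.00129;  (-2·δq/q)² = (-2×0.00827)² = 0.000274
δQ/Q = √(0.0147) = 0.121

12.1%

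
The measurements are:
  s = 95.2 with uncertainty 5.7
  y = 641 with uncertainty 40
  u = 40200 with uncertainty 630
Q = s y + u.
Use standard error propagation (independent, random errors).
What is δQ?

Let p = s·y = 61000. δp/p = √((1·δs/s)² + (1·δy/y)²) = √(0.00358 + 0.00389) = 0.0865, so δp = 5280.
Q = p + u: δQ = √(δp² + δu²) = √(2.79e+07 + 3.97e+05) = 5310

5310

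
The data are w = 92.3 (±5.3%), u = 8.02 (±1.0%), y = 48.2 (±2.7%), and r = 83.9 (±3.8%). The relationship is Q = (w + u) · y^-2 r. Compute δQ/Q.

0.0821

Let h = w + u = 100. δh = √(δw² + δu²) = √(23.9 + 0.00643) = 4.89, so δh/h = 0.0488.
Q is then a monomial in h, y, r:
δQ/Q = √((δh/h)² + (-2·δy/y)² + (1·δr/r)²) = √(0.00238 + 0.00292 + 0.00144) = 0.0821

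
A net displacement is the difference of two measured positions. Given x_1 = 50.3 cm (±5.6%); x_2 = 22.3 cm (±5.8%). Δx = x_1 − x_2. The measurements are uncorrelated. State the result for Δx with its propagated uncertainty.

Absolute uncertainties add in quadrature for a linear combination:
  (δx_1)² = 7.93;  (δx_2)² = 1.67
δΔx = √(9.61) = 3.10 cm
Δx = 28.0 cm.

28.0 ± 3.10 cm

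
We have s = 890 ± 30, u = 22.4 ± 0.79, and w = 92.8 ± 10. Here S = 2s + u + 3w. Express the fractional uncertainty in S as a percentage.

3.22%

Sums and differences: (δS)² = Σ (cᵢ δxᵢ)².
  (2·δs)² = 3600;  (δu)² = 0.624;  (3·δw)² = 900
δS = √(4500) = 67.1
S = 2080, so δS/S = 67.1/2080 = 0.0322.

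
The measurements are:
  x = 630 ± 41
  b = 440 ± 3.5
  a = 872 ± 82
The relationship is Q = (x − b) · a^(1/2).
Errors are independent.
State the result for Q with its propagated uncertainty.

Let u = x − b = 190. δu = √(δx² + δb²) = √(1680 + 12.2) = 41.1, so δu/u = 0.217.
Q is then a monomial in u, a:
δQ/Q = √((δu/u)² + (½·δa/a)²) = √(0.0469 + 0.00221) = 0.222
Q = 5610, so δQ = 0.222 × 5610 = 1240.

5610 ± 1240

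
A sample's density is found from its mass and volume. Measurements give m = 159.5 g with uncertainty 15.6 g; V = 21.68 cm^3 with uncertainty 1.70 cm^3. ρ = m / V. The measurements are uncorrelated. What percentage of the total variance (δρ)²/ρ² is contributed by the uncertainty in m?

60.9%

(δρ/ρ)² = (1·δm/m)² + (-1·δV/V)²
  m term: (1×0.0978)² = 0.00957
  V term: (-1×0.0784)² = 0.00615
Total = 0.0157. Share from m = 0.00957/0.0157 = 0.609.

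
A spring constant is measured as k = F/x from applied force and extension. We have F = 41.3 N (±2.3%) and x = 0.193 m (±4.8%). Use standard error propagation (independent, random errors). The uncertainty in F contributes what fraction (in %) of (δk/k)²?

(δk/k)² = (1·δF/F)² + (-1·δx/x)²
  F term: (1×0.0230)² = 0.000529
  x term: (-1×0.0480)² = 0.00230
Total = 0.00283. Share from F = 0.000529/0.00283 = 0.187.

18.7%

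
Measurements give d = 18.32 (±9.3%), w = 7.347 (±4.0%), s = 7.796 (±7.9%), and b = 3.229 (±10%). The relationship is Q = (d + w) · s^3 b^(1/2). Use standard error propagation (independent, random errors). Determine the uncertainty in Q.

Let u = d + w = 25.67. δu = √(δd² + δw²) = √(2.90 + 0.0864) = 1.73, so δu/u = 0.0674.
Q is then a monomial in u, s, b:
δQ/Q = √((δu/u)² + (3·δs/s)² + (½·δb/b)²) = √(0.00454 + 0.0562 + 0.00250) = 0.251
Q = 21850, so δQ = 0.251 × 21850 = 5490.

5490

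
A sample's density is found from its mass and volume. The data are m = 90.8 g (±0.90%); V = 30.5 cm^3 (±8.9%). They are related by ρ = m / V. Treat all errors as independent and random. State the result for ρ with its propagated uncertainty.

2.98 ± 0.266 g/cm^3

Each factor contributes (exponent × relative error)² to (δρ/ρ)²:
  (1·δm/m)² = (1×0.00900)² = 8.1e-05;  (-1·δV/V)² = (-1×0.0890)² = 0.00792
δρ/ρ = √(0.00800) = 0.0895
ρ = 2.98 g/cm^3, so δρ = 0.0895 × 2.98 = 0.266 g/cm^3.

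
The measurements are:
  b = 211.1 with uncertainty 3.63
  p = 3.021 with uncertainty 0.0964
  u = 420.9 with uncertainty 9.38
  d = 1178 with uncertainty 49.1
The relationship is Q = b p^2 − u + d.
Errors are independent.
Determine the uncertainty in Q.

Let w = b·p^2 = 1927. δw/w = √((1·δb/b)² + (2·δp/p)²) = √(0.000296 + 0.00407) = 0.0661, so δw = 127.
Q = w − u + d: δQ = √(δw² + δu² + δd²) = √(16200 + 88.0 + 2410) = 137

137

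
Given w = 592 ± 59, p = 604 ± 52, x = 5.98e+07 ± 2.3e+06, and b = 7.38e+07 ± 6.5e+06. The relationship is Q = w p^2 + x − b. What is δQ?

4.35e+07

Let h = w·p^2 = 2.16e+08. δh/h = √((1·δw/w)² + (2·δp/p)²) = √(0.00993 + 0.0296) = 0.199, so δh = 4.3e+07.
Q = h + x − b: δQ = √(δh² + δx² + δb²) = √(1.85e+15 + 5.29e+12 + 4.22e+13) = 4.35e+07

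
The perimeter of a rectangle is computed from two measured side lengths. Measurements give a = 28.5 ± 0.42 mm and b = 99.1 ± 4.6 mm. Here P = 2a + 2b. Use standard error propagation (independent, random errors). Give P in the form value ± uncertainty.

255 ± 9.24 mm

P is a linear combination, so absolute uncertainties add in quadrature:
  (2·δa)² = 0.706;  (2·δb)² = 84.6
δP = √(85.3) = 9.24 mm
P = 255 mm.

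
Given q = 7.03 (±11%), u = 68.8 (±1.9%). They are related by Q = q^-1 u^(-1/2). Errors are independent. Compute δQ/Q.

0.110

Each factor contributes (exponent × relative error)² to (δQ/Q)²:
  (-1·δq/q)² = (-1×0.110)² = 0.0121;  (−½·δu/u)² = (-0.5×0.0190)² = 9.02e-05
δQ/Q = √(0.0122) = 0.110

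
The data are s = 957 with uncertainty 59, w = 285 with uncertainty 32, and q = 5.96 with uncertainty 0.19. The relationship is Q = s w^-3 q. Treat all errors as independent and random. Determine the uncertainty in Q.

8.47e-05

Q is a product of powers, so relative uncertainties combine in quadrature:
  (1·δs/s)² = (1×0.0617)² = 0.00380;  (-3·δw/w)² = (-3×0.112)² = 0.113;  (1·δq/q)² = (1×0.0319)² = 0.00102
δQ/Q = √(0.118) = 0.344
Q = 0.000246, so δQ = 0.344 × 0.000246 = 8.47e-05.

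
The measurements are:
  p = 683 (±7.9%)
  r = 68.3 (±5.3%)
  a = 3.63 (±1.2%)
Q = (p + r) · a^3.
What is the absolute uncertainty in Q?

2890

Let u = p + r = 751. δu = √(δp² + δr²) = √(2910 + 13.1) = 54.1, so δu/u = 0.0720.
Q is then a monomial in u, a:
δQ/Q = √((δu/u)² + (3·δa/a)²) = √(0.00518 + 0.00130) = 0.0805
Q = 35900, so δQ = 0.0805 × 35900 = 2890.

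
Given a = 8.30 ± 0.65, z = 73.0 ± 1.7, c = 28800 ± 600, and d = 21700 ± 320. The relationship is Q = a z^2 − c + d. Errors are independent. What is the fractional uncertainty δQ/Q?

Let p = a·z^2 = 44200. δp/p = √((1·δa/a)² + (2·δz/z)²) = √(0.00613 + 0.00217) = 0.0911, so δp = 4030.
Q = p − c + d: δQ = √(δp² + δc² + δd²) = √(1.62e+07 + 3.6e+05 + 1.02e+05) = 4090
Q = 37100, so δQ/Q = 4090/37100 = 0.110.

0.110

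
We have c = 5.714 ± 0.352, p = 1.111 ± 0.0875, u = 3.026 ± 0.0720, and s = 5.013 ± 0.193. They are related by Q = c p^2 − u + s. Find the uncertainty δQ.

1.21

Let w = c·p^2 = 7.053. δw/w = √((1·δc/c)² + (2·δp/p)²) = √(0.00379 + 0.0248) = 0.169, so δw = 1.19.
Q = w − u + s: δQ = √(δw² + δu² + δs²) = √(1.42 + 0.00518 + 0.0372) = 1.21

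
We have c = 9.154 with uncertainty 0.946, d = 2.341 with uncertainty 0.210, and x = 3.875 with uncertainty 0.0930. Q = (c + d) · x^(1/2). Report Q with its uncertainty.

22.63 ± 1.93

Let u = c + d = 11.50. δu = √(δc² + δd²) = √(0.895 + 0.0441) = 0.969, so δu/u = 0.0843.
Q is then a monomial in u, x:
δQ/Q = √((δu/u)² + (½·δx/x)²) = √(0.00711 + 0.000144) = 0.0851
Q = 22.63, so δQ = 0.0851 × 22.63 = 1.93.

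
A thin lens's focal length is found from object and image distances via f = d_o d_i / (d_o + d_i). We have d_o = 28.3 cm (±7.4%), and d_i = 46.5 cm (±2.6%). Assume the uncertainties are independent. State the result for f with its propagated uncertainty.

∂f/∂d_o = (d_i/(d_o+d_i))² = 0.386;  ∂f/∂d_i = (d_o/(d_o+d_i))² = 0.143
δf = √((∂f/∂d_o · δd_o)² + (∂f/∂d_i · δd_i)²) = √(0.655 + 0.0299) = 0.828 cm
f = 17.6 cm.

17.6 ± 0.828 cm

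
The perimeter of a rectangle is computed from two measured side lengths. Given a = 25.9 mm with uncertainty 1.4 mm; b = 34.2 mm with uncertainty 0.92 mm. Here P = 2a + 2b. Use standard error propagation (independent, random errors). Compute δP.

3.35 mm

For a sum/difference, combine absolute errors in quadrature:
  (2·δa)² = 7.84;  (2·δb)² = 3.39
δP = √(11.2) = 3.35 mm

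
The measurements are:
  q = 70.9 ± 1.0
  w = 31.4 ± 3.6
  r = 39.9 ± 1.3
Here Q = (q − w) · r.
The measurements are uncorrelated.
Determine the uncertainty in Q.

158

Let u = q − w = 39.5. δu = √(δq² + δw²) = √(1.00 + 13.0) = 3.74, so δu/u = 0.0946.
Q is then a monomial in u, r:
δQ/Q = √((δu/u)² + (1·δr/r)²) = √(0.00895 + 0.00106) = 0.100
Q = 1580, so δQ = 0.100 × 1580 = 158.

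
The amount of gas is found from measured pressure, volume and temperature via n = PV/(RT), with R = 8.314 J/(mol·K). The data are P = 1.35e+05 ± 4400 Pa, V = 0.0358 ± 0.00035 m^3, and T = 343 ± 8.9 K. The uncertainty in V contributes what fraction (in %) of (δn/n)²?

5.22%

(δn/n)² = (1·δP/P)² + (1·δV/V)² + (-1·δT/T)²
  P term: (1×0.0326)² = 0.00106
  V term: (1×0.00978)² = 9.56e-05
  T term: (-1×0.0259)² = 0.000673
Total = 0.00183. Share from V = 9.56e-05/0.00183 = 0.0522.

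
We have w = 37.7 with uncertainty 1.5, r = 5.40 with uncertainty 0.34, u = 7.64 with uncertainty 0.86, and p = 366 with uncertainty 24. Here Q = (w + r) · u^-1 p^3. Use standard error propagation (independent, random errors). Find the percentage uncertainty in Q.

Let h = w + r = 43.1. δh = √(δw² + δr²) = √(2.25 + 0.116) = 1.54, so δh/h = 0.0357.
Q is then a monomial in h, u, p:
δQ/Q = √((δh/h)² + (-1·δu/u)² + (3·δp/p)²) = √(0.00127 + 0.0127 + 0.0387) = 0.229

22.9%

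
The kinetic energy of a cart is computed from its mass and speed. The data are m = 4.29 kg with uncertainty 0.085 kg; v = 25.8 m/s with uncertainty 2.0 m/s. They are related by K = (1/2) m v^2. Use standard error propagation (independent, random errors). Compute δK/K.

Each factor contributes (exponent × relative error)² to (δK/K)²:
  (1·δm/m)² = (1×0.0198)² = 0.000393;  (2·δv/v)² = (2×0.0775)² = 0.0240
δK/K = √(0.0244) = 0.156

0.156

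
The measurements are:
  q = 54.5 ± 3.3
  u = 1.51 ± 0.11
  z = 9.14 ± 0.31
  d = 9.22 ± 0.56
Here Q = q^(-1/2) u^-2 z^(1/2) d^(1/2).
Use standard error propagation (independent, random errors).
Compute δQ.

0.0833

Relative error in a monomial: (δQ/Q)² = Σ (nᵢ · δxᵢ/xᵢ)².
  (−½·δq/q)² = (-0.5×0.0606)² = 0.000917;  (-2·δu/u)² = (-2×0.0728)² = 0.0212;  (½·δz/z)² = (0.5×0.0339)² = 0.000288;  (½·δd/d)² = (0.5×0.0607)² = 0.000922
δQ/Q = √(0.0234) = 0.153
Q = 0.545, so δQ = 0.153 × 0.545 = 0.0833.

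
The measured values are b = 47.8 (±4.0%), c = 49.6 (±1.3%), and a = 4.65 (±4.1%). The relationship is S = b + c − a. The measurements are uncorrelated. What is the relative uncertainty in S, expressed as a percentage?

2.19%

Sums and differences: (δS)² = Σ (cᵢ δxᵢ)².
  (δb)² = 3.66;  (δc)² = 0.416;  (δa)² = 0.0363
δS = √(4.11) = 2.03
S = 92.8, so δS/S = 2.03/92.8 = 0.0219.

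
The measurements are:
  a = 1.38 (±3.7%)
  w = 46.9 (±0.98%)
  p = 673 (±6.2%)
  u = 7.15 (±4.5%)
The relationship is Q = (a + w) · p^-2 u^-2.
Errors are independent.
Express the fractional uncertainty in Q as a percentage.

15.4%

Let h = a + w = 48.3. δh = √(δa² + δw²) = √(0.00261 + 0.211) = 0.462, so δh/h = 0.00958.
Q is then a monomial in h, p, u:
δQ/Q = √((δh/h)² + (-2·δp/p)² + (-2·δu/u)²) = √(9.17e-05 + 0.0154 + 0.00810) = 0.154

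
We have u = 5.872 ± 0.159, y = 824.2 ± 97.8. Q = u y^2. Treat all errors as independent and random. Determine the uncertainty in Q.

Q is a product of powers, so relative uncertainties combine in quadrature:
  (1·δu/u)² = (1×0.0271)² = 0.000733;  (2·δy/y)² = (2×0.119)² = 0.0563
δQ/Q = √(0.0571) = 0.239
Q = 3.989e+06, so δQ = 0.239 × 3.989e+06 = 9.53e+05.

9.53e+05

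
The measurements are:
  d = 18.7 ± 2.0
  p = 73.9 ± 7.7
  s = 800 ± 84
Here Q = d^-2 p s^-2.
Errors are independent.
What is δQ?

1.05e-07

Products/powers → add relative errors in quadrature, weighted by exponent:
  (-2·δd/d)² = (-2×0.107)² = 0.0458;  (1·δp/p)² = (1×0.104)² = 0.0109;  (-2·δs/s)² = (-2×0.105)² = 0.0441
δQ/Q = √(0.101) = 0.317
Q = 3.3e-07, so δQ = 0.317 × 3.3e-07 = 1.05e-07.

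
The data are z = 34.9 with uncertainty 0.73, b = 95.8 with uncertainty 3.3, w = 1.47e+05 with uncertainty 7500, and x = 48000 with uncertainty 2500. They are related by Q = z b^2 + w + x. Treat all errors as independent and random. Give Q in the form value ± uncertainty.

Let p = z·b^2 = 3.2e+05. δp/p = √((1·δz/z)² + (2·δb/b)²) = √(0.000438 + 0.00475) = 0.0720, so δp = 23100.
Q = p + w + x: δQ = √(δp² + δw² + δx²) = √(5.32e+08 + 5.62e+07 + 6.25e+06) = 24400
Q = 5.15e+05.

(5.15 ± 0.244) × 10^5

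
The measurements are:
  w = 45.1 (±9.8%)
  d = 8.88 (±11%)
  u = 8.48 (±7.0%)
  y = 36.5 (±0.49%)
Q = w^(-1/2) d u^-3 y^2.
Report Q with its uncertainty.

Relative error in a monomial: (δQ/Q)² = Σ (nᵢ · δxᵢ/xᵢ)².
  (−½·δw/w)² = (-0.5×0.0980)² = 0.00240;  (1·δd/d)² = (1×0.110)² = 0.0121;  (-3·δu/u)² = (-3×0.0700)² = 0.0441;  (2·δy/y)² = (2×0.00490)² = 9.6e-05
δQ/Q = √(0.0587) = 0.242
Q = 2.89, so δQ = 0.242 × 2.89 = 0.700.

2.89 ± 0.700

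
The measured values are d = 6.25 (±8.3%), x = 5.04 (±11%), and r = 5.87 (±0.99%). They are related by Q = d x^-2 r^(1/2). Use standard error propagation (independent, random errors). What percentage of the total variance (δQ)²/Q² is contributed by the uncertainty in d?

12.5%

(δQ/Q)² = (1·δd/d)² + (-2·δx/x)² + (½·δr/r)²
  d term: (1×0.0830)² = 0.00689
  x term: (-2×0.110)² = 0.0484
  r term: (0.5×0.00990)² = 2.45e-05
Total = 0.0553. Share from d = 0.00689/0.0553 = 0.125.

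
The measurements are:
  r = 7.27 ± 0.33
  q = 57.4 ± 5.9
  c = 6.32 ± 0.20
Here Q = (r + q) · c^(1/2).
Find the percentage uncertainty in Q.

9.27%

Let u = r + q = 64.7. δu = √(δr² + δq²) = √(0.109 + 34.8) = 5.91, so δu/u = 0.0914.
Q is then a monomial in u, c:
δQ/Q = √((δu/u)² + (½·δc/c)²) = √(0.00835 + 0.000250) = 0.0927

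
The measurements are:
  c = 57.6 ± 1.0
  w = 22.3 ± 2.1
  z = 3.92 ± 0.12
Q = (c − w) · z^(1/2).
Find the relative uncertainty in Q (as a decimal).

0.0676

Let u = c − w = 35.3. δu = √(δc² + δw²) = √(1.00 + 4.41) = 2.33, so δu/u = 0.0659.
Q is then a monomial in u, z:
δQ/Q = √((δu/u)² + (½·δz/z)²) = √(0.00434 + 0.000234) = 0.0676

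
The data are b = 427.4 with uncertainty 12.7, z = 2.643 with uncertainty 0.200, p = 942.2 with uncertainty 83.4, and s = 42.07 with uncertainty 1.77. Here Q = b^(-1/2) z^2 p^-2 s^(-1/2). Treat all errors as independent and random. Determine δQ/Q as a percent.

Q is a product of powers, so relative uncertainties combine in quadrature:
  (−½·δb/b)² = (-0.5×0.0297)² = 0.000221;  (2·δz/z)² = (2×0.0757)² = 0.0229;  (-2·δp/p)² = (-2×0.0885)² = 0.0313;  (−½·δs/s)² = (-0.5×0.0421)² = 0.000443
δQ/Q = √(0.0549) = 0.234

23.4%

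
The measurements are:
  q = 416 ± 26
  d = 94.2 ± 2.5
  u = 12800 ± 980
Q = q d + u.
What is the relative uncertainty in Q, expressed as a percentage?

Let p = q·d = 39200. δp/p = √((1·δq/q)² + (1·δd/d)²) = √(0.00391 + 0.000704) = 0.0679, so δp = 2660.
Q = p + u: δQ = √(δp² + δu²) = √(7.08e+06 + 9.6e+05) = 2840
Q = 52000, so δQ/Q = 2840/52000 = 0.0545.

5.45%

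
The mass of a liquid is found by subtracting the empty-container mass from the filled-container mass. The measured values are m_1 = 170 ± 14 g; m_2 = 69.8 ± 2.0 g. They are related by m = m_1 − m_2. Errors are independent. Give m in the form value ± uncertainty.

100 ± 14.1 g

For a sum/difference, combine absolute errors in quadrature:
  (δm_1)² = 196;  (δm_2)² = 4.00
δm = √(200) = 14.1 g
m = 100 g.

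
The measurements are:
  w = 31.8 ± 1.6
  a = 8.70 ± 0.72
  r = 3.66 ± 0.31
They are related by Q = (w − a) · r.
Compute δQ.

Let u = w − a = 23.1. δu = √(δw² + δa²) = √(2.56 + 0.518) = 1.75, so δu/u = 0.0760.
Q is then a monomial in u, r:
δQ/Q = √((δu/u)² + (1·δr/r)²) = √(0.00577 + 0.00717) = 0.114
Q = 84.5, so δQ = 0.114 × 84.5 = 9.62.

9.62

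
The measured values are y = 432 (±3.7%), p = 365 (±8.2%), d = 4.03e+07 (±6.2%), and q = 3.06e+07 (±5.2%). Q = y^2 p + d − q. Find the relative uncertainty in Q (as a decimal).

Let w = y^2·p = 6.81e+07. δw/w = √((2·δy/y)² + (1·δp/p)²) = √(0.00548 + 0.00672) = 0.110, so δw = 7.52e+06.
Q = w + d − q: δQ = √(δw² + δd² + δq²) = √(5.66e+13 + 6.24e+12 + 2.53e+12) = 8.09e+06
Q = 7.78e+07, so δQ/Q = 8.09e+06/7.78e+07 = 0.104.

0.104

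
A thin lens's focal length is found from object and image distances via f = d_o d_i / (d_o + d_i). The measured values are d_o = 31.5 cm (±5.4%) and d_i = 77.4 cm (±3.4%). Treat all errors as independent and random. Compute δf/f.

0.0396

∂f/∂d_o = (d_i/(d_o+d_i))² = 0.505;  ∂f/∂d_i = (d_o/(d_o+d_i))² = 0.0837
δf = √((∂f/∂d_o · δd_o)² + (∂f/∂d_i · δd_i)²) = √(0.738 + 0.0485) = 0.887 cm
f = 22.4 cm, so δf/f = 0.887/22.4 = 0.0396.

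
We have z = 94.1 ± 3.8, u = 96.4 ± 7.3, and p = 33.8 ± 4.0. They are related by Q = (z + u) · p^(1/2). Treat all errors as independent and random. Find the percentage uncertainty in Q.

Let w = z + u = 190. δw = √(δz² + δu²) = √(14.4 + 53.3) = 8.23, so δw/w = 0.0432.
Q is then a monomial in w, p:
δQ/Q = √((δw/w)² + (½·δp/p)²) = √(0.00187 + 0.00350) = 0.0733

7.33%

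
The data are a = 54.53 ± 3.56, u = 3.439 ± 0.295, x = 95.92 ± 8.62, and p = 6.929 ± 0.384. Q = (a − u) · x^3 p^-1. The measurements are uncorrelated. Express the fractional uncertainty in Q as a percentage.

28.4%

Let w = a − u = 51.09. δw = √(δa² + δu²) = √(12.7 + 0.0870) = 3.57, so δw/w = 0.0699.
Q is then a monomial in w, x, p:
δQ/Q = √((δw/w)² + (3·δx/x)² + (-1·δp/p)²) = √(0.00489 + 0.0727 + 0.00307) = 0.284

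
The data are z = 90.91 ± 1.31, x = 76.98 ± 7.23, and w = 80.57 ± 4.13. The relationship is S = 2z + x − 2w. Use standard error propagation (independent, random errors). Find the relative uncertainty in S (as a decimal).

Sums and differences: (δS)² = Σ (cᵢ δxᵢ)².
  (2·δz)² = 6.86;  (δx)² = 52.3;  (2·δw)² = 68.2
δS = √(127) = 11.3
S = 97.66, so δS/S = 11.3/97.66 = 0.116.

0.116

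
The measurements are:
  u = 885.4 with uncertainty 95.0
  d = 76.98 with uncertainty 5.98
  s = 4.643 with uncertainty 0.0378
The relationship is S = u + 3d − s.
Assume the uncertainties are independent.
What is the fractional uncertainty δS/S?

0.0870

For a sum/difference, combine absolute errors in quadrature:
  (δu)² = 9020;  (3·δd)² = 322;  (δs)² = 0.00143
δS = √(9350) = 96.7
S = 1112, so δS/S = 96.7/1112 = 0.0870.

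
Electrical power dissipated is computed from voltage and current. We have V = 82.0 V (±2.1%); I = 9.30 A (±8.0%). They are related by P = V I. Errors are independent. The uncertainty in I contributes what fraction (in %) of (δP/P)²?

(δP/P)² = (1·δV/V)² + (1·δI/I)²
  V term: (1×0.0210)² = 0.000441
  I term: (1×0.0800)² = 0.00640
Total = 0.00684. Share from I = 0.00640/0.00684 = 0.936.

93.6%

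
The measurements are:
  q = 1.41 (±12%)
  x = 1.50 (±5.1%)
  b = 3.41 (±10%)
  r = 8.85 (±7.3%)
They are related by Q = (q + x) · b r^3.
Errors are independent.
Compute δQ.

Let u = q + x = 2.91. δu = √(δq² + δx²) = √(0.0286 + 0.00585) = 0.186, so δu/u = 0.0638.
Q is then a monomial in u, b, r:
δQ/Q = √((δu/u)² + (1·δb/b)² + (3·δr/r)²) = √(0.00407 + 0.0100 + 0.0480) = 0.249
Q = 6880, so δQ = 0.249 × 6880 = 1710.

1710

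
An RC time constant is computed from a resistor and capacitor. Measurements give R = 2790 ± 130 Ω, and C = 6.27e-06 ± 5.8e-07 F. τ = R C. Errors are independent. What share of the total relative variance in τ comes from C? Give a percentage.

(δτ/τ)² = (1·δR/R)² + (1·δC/C)²
  R term: (1×0.0466)² = 0.00217
  C term: (1×0.0925)² = 0.00856
Total = 0.0107. Share from C = 0.00856/0.0107 = 0.798.

79.8%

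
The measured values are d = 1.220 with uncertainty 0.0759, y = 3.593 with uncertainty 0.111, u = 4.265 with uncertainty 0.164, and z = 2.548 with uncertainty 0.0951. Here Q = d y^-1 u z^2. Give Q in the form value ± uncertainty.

Q is a product of powers, so relative uncertainties combine in quadrature:
  (1·δd/d)² = (1×0.0622)² = 0.00387;  (-1·δy/y)² = (-1×0.0309)² = 0.000954;  (1·δu/u)² = (1×0.0385)² = 0.00148;  (2·δz/z)² = (2×0.0373)² = 0.00557
δQ/Q = √(0.0119) = 0.109
Q = 9.402, so δQ = 0.109 × 9.402 = 1.02.

9.402 ± 1.02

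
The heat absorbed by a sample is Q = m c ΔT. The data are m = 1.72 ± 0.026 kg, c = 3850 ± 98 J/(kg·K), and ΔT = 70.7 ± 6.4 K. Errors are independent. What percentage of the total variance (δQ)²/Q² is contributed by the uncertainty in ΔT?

90.3%

(δQ/Q)² = (1·δm/m)² + (1·δc/c)² + (1·δΔT/ΔT)²
  m term: (1×0.0151)² = 0.000229
  c term: (1×0.0255)² = 0.000648
  ΔT term: (1×0.0905)² = 0.00819
Total = 0.00907. Share from ΔT = 0.00819/0.00907 = 0.903.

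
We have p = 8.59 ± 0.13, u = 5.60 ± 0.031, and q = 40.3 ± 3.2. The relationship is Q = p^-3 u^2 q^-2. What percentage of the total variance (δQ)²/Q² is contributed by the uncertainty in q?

92.0%

(δQ/Q)² = (-3·δp/p)² + (2·δu/u)² + (-2·δq/q)²
  p term: (-3×0.0151)² = 0.00206
  u term: (2×0.00554)² = 0.000123
  q term: (-2×0.0794)² = 0.0252
Total = 0.0274. Share from q = 0.0252/0.0274 = 0.920.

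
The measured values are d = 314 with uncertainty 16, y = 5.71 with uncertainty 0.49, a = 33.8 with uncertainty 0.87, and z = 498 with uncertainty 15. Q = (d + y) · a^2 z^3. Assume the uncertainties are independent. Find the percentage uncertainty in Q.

Let u = d + y = 320. δu = √(δd² + δy²) = √(256 + 0.240) = 16.0, so δu/u = 0.0501.
Q is then a monomial in u, a, z:
δQ/Q = √((δu/u)² + (2·δa/a)² + (3·δz/z)²) = √(0.00251 + 0.00265 + 0.00817) = 0.115

11.5%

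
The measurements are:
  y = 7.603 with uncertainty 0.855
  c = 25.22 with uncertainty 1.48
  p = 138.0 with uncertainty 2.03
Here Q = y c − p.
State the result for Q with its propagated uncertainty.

53.75 ± 24.4

Let w = y·c = 191.7. δw/w = √((1·δy/y)² + (1·δc/c)²) = √(0.0126 + 0.00344) = 0.127, so δw = 24.3.
Q = w − p: δQ = √(δw² + δp²) = √(592 + 4.12) = 24.4
Q = 53.75.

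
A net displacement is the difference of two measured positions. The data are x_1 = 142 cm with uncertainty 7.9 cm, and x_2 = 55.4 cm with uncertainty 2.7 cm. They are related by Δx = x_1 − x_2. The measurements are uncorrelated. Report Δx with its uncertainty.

Sums and differences: (δΔx)² = Σ (cᵢ δxᵢ)².
  (δx_1)² = 62.4;  (δx_2)² = 7.29
δΔx = √(69.7) = 8.35 cm
Δx = 86.6 cm.

86.6 ± 8.35 cm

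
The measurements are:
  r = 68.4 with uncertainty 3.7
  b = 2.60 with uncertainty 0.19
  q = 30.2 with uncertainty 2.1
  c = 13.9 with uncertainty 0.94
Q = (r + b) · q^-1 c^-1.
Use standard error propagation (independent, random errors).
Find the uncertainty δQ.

0.0186

Let u = r + b = 71.0. δu = √(δr² + δb²) = √(13.7 + 0.0361) = 3.70, so δu/u = 0.0522.
Q is then a monomial in u, q, c:
δQ/Q = √((δu/u)² + (-1·δq/q)² + (-1·δc/c)²) = √(0.00272 + 0.00484 + 0.00457) = 0.110
Q = 0.169, so δQ = 0.110 × 0.169 = 0.0186.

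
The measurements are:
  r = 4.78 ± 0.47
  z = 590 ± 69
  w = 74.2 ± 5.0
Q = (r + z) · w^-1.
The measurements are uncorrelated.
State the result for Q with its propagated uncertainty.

8.02 ± 1.08

Let u = r + z = 595. δu = √(δr² + δz²) = √(0.221 + 4760) = 69.0, so δu/u = 0.116.
Q is then a monomial in u, w:
δQ/Q = √((δu/u)² + (-1·δw/w)²) = √(0.0135 + 0.00454) = 0.134
Q = 8.02, so δQ = 0.134 × 8.02 = 1.08.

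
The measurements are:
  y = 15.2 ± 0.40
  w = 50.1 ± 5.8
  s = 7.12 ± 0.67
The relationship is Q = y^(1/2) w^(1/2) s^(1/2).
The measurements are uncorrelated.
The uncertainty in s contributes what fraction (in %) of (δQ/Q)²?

38.6%

(δQ/Q)² = (½·δy/y)² + (½·δw/w)² + (½·δs/s)²
  y term: (0.5×0.0263)² = 0.000173
  w term: (0.5×0.116)² = 0.00335
  s term: (0.5×0.0941)² = 0.00221
Total = 0.00574. Share from s = 0.00221/0.00574 = 0.386.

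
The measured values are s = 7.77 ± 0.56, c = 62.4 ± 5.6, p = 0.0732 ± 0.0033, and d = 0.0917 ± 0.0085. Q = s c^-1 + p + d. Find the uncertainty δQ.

Let w = s·c^-1 = 0.125. δw/w = √((1·δs/s)² + (-1·δc/c)²) = √(0.00519 + 0.00805) = 0.115, so δw = 0.0143.
Q = w + p + d: δQ = √(δw² + δp² + δd²) = √(0.000205 + 1.09e-05 + 7.23e-05) = 0.0170

0.0170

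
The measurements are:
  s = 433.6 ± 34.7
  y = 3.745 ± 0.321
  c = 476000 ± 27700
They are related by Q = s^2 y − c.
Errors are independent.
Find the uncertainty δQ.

Let p = s^2·y = 704100. δp/p = √((2·δs/s)² + (1·δy/y)²) = √(0.0256 + 0.00735) = 0.182, so δp = 1.28e+05.
Q = p − c: δQ = √(δp² + δc²) = √(1.63e+10 + 7.67e+08) = 1.31e+05

1.31e+05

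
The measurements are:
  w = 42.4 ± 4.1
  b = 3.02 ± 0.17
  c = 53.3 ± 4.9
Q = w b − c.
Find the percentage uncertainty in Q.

20.3%

Let p = w·b = 128. δp/p = √((1·δw/w)² + (1·δb/b)²) = √(0.00935 + 0.00317) = 0.112, so δp = 14.3.
Q = p − c: δQ = √(δp² + δc²) = √(205 + 24.0) = 15.1
Q = 74.7, so δQ/Q = 15.1/74.7 = 0.203.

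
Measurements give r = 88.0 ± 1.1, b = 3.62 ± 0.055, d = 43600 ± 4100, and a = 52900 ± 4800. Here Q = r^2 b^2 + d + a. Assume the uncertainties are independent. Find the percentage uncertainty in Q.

Let p = r^2·b^2 = 1.01e+05. δp/p = √((2·δr/r)² + (2·δb/b)²) = √(0.000625 + 0.000923) = 0.0393, so δp = 3990.
Q = p + d + a: δQ = √(δp² + δd² + δa²) = √(1.59e+07 + 1.68e+07 + 2.3e+07) = 7470
Q = 1.98e+05, so δQ/Q = 7470/1.98e+05 = 0.0377.

3.77%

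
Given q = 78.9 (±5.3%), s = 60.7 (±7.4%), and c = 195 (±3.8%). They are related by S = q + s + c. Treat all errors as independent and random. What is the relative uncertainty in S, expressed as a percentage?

For a sum/difference, combine absolute errors in quadrature:
  (δq)² = 17.5;  (δs)² = 20.2;  (δc)² = 54.9
δS = √(92.6) = 9.62
S = 335, so δS/S = 9.62/335 = 0.0288.

2.88%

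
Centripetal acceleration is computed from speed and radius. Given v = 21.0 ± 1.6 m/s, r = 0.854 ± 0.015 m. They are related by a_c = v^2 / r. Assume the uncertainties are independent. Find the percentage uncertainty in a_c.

Products/powers → add relative errors in quadrature, weighted by exponent:
  (2·δv/v)² = (2×0.0762)² = 0.0232;  (-1·δr/r)² = (-1×0.0176)² = 0.000309
δa_c/a_c = √(0.0235) = 0.153

15.3%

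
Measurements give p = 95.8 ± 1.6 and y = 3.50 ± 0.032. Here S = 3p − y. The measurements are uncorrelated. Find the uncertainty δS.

4.80

Sums and differences: (δS)² = Σ (cᵢ δxᵢ)².
  (3·δp)² = 23.0;  (δy)² = 0.00102
δS = √(23.0) = 4.80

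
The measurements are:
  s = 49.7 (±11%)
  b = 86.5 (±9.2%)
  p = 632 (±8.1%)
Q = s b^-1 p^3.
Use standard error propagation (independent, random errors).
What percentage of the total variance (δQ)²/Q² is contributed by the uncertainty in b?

(δQ/Q)² = (1·δs/s)² + (-1·δb/b)² + (3·δp/p)²
  s term: (1×0.110)² = 0.0121
  b term: (-1×0.0920)² = 0.00846
  p term: (3×0.0810)² = 0.0590
Total = 0.0796. Share from b = 0.00846/0.0796 = 0.106.

10.6%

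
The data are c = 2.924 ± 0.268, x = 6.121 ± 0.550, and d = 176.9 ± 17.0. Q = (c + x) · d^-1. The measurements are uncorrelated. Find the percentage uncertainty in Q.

Let u = c + x = 9.045. δu = √(δc² + δx²) = √(0.0718 + 0.303) = 0.612, so δu/u = 0.0676.
Q is then a monomial in u, d:
δQ/Q = √((δu/u)² + (-1·δd/d)²) = √(0.00458 + 0.00924) = 0.118

11.8%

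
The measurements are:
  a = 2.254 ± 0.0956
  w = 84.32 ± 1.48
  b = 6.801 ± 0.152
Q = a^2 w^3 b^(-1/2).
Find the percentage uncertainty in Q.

Each factor contributes (exponent × relative error)² to (δQ/Q)²:
  (2·δa/a)² = (2×0.0424)² = 0.00720;  (3·δw/w)² = (3×0.0176)² = 0.00277;  (−½·δb/b)² = (-0.5×0.0223)² = 0.000125
δQ/Q = √(0.0101) = 0.100

10.0%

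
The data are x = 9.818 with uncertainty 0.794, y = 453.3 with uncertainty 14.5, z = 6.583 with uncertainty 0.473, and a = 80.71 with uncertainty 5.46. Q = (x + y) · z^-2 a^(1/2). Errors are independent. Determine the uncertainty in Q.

Let u = x + y = 463.1. δu = √(δx² + δy²) = √(0.630 + 210) = 14.5, so δu/u = 0.0314.
Q is then a monomial in u, z, a:
δQ/Q = √((δu/u)² + (-2·δz/z)² + (½·δa/a)²) = √(0.000983 + 0.0207 + 0.00114) = 0.151
Q = 96.01, so δQ = 0.151 × 96.01 = 14.5.

14.5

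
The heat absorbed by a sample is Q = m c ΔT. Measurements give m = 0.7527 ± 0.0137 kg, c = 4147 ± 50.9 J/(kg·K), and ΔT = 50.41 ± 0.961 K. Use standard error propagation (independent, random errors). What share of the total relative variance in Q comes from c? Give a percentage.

17.8%

(δQ/Q)² = (1·δm/m)² + (1·δc/c)² + (1·δΔT/ΔT)²
  m term: (1×0.0182)² = 0.000331
  c term: (1×0.0123)² = 0.000151
  ΔT term: (1×0.0191)² = 0.000363
Total = 0.000845. Share from c = 0.000151/0.000845 = 0.178.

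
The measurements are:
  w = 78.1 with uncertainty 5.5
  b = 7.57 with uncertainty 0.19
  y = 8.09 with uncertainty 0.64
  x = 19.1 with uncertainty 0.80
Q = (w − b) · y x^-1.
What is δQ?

Let u = w − b = 70.5. δu = √(δw² + δb²) = √(30.2 + 0.0361) = 5.50, so δu/u = 0.0780.
Q is then a monomial in u, y, x:
δQ/Q = √((δu/u)² + (1·δy/y)² + (-1·δx/x)²) = √(0.00609 + 0.00626 + 0.00175) = 0.119
Q = 29.9, so δQ = 0.119 × 29.9 = 3.55.

3.55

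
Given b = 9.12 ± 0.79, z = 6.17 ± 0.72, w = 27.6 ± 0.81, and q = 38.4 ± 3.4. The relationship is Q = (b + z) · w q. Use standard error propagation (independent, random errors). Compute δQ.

1890

Let u = b + z = 15.3. δu = √(δb² + δz²) = √(0.624 + 0.518) = 1.07, so δu/u = 0.0699.
Q is then a monomial in u, w, q:
δQ/Q = √((δu/u)² + (1·δw/w)² + (1·δq/q)²) = √(0.00489 + 0.000861 + 0.00784) = 0.117
Q = 16200, so δQ = 0.117 × 16200 = 1890.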